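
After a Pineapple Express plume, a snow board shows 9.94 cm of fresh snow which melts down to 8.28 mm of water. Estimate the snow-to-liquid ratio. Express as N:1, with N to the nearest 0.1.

Ratio = snow depth / SWE = 99.4 mm / 8.28 mm = 12.0, i.e. 12.0:1.

ratio ≈ 12.0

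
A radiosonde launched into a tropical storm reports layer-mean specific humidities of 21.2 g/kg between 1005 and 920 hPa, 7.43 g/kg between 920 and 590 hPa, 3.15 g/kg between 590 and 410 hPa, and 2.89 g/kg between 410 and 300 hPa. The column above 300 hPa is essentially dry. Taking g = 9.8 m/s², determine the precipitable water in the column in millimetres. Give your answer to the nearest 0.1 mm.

PW ≈ 52.4 mm

Precipitable water is the column-integrated vapour mass per unit area: PW = (1/g) Σ q̄ Δp, with q in kg/kg and Δp in Pa (1 kg/m² of water = 1 mm).
Layer 1005–920 hPa: Δp = 85 hPa = 8500 Pa, q̄ = 0.0212 kg/kg → 0.0212 × 8500 / 9.8 = 18.39 mm
Layer 920–590 hPa: Δp = 330 hPa = 33000 Pa, q̄ = 0.00743 kg/kg → 0.00743 × 33000 / 9.8 = 25.02 mm
Layer 590–410 hPa: Δp = 180 hPa = 18000 Pa, q̄ = 0.00315 kg/kg → 0.00315 × 18000 / 9.8 = 5.79 mm
Layer 410–300 hPa: Δp = 110 hPa = 11000 Pa, q̄ = 0.00289 kg/kg → 0.00289 × 11000 / 9.8 = 3.24 mm
PW = 18.39 + 25.02 + 5.79 + 3.24 = 52.44 ≈ 52.4 mm.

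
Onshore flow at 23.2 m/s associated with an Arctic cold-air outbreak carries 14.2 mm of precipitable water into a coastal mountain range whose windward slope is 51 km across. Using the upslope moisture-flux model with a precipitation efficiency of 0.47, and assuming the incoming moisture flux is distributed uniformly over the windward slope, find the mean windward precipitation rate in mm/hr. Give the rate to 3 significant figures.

Incoming column moisture flux per unit ridge length: F = V × PW = 23.2 × 14.2 = 329.44 mm·m/s.
Spread over the 51 km slope with efficiency ε = 0.47: R = ε·F/W = 0.47 × 329.44 / 51000 m = 3.036e-03 mm/s.
R = 3.036e-03 × 3600 = 10.9 mm/hr.

R ≈ 10.9 mm/hr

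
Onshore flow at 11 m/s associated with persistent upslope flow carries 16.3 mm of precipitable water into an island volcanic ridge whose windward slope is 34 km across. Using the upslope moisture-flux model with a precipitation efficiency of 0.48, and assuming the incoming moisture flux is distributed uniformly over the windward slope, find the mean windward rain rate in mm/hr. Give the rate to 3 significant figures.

Incoming column moisture flux per unit ridge length: F = V × PW = 11 × 16.3 = 179.3 mm·m/s.
Spread over the 34 km slope with efficiency ε = 0.48: R = ε·F/W = 0.48 × 179.3 / 34000 m = 2.531e-03 mm/s.
R = 2.531e-03 × 3600 = 9.11 mm/hr.

R ≈ 9.11 mm/hr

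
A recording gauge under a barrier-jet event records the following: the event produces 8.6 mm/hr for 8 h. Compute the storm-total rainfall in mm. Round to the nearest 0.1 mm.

total ≈ 68.8 mm

Total = Σ Rᵢ Δtᵢ = 8.6 × 8
      = 68.8 = 68.8 mm.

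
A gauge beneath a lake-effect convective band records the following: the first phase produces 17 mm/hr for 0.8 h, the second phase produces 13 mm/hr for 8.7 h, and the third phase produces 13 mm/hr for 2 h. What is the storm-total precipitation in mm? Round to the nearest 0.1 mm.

Total = Σ Rᵢ Δtᵢ = 17 × 0.8 + 13 × 8.7 + 13 × 2
      = 13.6 + 113.1 + 26 = 152.7 mm.

total ≈ 152.7 mm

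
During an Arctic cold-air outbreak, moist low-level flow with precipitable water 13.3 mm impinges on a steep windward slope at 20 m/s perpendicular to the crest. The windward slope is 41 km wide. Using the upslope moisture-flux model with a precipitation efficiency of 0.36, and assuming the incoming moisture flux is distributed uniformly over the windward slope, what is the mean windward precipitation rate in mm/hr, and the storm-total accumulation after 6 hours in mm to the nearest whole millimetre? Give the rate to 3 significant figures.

Incoming column moisture flux per unit ridge length: F = V × PW = 20 × 13.3 = 266 mm·m/s.
Spread over the 41 km slope with efficiency ε = 0.36: R = ε·F/W = 0.36 × 266 / 41000 m = 2.336e-03 mm/s.
R = 2.336e-03 × 3600 = 8.41 mm/hr.
Over 6 h: total = 8.41 × 6 = 50.46 ≈ 50 mm.

R ≈ 8.41 mm/hr; total ≈ 50 mm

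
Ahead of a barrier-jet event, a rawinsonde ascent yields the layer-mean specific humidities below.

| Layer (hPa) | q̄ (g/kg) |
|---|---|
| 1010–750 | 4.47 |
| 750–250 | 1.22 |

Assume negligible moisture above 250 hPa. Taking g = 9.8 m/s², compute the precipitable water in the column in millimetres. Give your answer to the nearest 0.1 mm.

PW ≈ 18.1 mm

Precipitable water is the column-integrated vapour mass per unit area: PW = (1/g) Σ q̄ Δp, with q in kg/kg and Δp in Pa (1 kg/m² of water = 1 mm).
Layer 1010–750 hPa: Δp = 260 hPa = 26000 Pa, q̄ = 0.00447 kg/kg → 0.00447 × 26000 / 9.8 = 11.86 mm
Layer 750–250 hPa: Δp = 500 hPa = 50000 Pa, q̄ = 0.00122 kg/kg → 0.00122 × 50000 / 9.8 = 6.22 mm
PW = 11.86 + 6.22 = 18.08 ≈ 18.1 mm.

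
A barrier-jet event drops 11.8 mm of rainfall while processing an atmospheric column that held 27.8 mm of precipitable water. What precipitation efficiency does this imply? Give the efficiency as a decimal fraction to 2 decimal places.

ε = rainfall / PW = 11.8 / 27.8 = 0.42.

ε ≈ 0.42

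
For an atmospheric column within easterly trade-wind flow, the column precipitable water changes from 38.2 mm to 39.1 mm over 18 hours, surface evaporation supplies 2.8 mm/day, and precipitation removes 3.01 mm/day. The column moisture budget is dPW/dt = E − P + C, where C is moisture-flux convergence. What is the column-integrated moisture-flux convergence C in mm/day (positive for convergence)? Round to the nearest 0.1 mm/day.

dPW/dt = (39.1 − 38.2) mm / (18/24 day) = +1.200 mm/day.
C = dPW/dt − E + P = (+1.200) − 2.8 + 3.01 = 1.4 mm/day.

C ≈ 1.4 mm/day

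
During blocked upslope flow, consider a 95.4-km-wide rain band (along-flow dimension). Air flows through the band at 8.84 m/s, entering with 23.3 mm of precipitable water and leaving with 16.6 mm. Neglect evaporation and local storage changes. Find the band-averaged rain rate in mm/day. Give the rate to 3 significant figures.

R ≈ 53.6 mm/day

Column moisture flux per unit crosswind length is F = V × PW.
Inflow: F_in = 8.84 × 23.3 = 205.972 mm·m/s
Outflow: F_out = 8.84 × 16.6 = 146.744 mm·m/s
Steady-state rate R = (F_in − F_out)/L = (205.972 − 146.744) / 95400 m = 6.208e-04 mm/s.
R = 6.208e-04 × 3600 × 24 = 53.6 mm/day.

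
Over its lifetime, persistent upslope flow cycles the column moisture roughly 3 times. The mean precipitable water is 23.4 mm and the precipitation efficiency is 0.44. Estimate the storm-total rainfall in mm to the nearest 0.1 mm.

rainfall ≈ 30.9 mm

Each cycle deposits ε × PW = 0.44 × 23.4 = 10.296 mm.
Over 3 cycles: 3 × 10.296 = 30.9 mm.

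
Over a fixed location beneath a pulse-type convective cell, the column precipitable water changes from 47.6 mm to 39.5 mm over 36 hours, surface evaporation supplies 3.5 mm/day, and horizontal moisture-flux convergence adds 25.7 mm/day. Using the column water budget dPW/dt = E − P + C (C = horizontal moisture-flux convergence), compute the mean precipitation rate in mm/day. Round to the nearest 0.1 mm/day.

dPW/dt = (39.5 − 47.6) mm / (36/24 day) = -5.400 mm/day.
P = E + C − dPW/dt = 3.5 + (25.7) − (-5.400) = 34.6 mm/day.

P ≈ 34.6 mm/day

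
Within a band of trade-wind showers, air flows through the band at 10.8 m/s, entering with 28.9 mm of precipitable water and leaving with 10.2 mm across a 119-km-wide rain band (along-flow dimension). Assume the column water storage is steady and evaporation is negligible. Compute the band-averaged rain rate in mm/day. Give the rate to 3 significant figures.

R ≈ 147 mm/day

Column moisture flux per unit crosswind length is F = V × PW.
Inflow: F_in = 10.8 × 28.9 = 312.12 mm·m/s
Outflow: F_out = 10.8 × 10.2 = 110.16 mm·m/s
Steady-state rate R = (F_in − F_out)/L = (312.12 − 110.16) / 119000 m = 1.697e-03 mm/s.
R = 1.697e-03 × 3600 × 24 = 147 mm/day.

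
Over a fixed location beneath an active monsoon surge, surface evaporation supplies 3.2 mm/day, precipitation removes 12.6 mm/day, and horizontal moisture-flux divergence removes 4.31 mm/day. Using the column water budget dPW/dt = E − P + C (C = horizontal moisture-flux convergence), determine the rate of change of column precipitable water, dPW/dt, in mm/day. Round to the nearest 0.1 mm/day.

dPW/dt ≈ -13.7 mm/day

dPW/dt = E − P + C = 3.2 − 12.6 + (-4.31) = -13.7 mm/day.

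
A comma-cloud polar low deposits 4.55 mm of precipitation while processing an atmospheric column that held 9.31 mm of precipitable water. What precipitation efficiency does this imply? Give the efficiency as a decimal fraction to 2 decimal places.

ε = precipitation / PW = 4.55 / 9.31 = 0.49.

ε ≈ 0.49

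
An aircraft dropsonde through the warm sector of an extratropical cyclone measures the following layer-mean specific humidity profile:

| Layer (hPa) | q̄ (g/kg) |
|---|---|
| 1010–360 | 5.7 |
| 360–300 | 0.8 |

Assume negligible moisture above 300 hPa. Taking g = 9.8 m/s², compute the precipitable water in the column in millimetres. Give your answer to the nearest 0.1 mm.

PW ≈ 38.3 mm

Precipitable water is the column-integrated vapour mass per unit area: PW = (1/g) Σ q̄ Δp, with q in kg/kg and Δp in Pa (1 kg/m² of water = 1 mm).
Layer 1010–360 hPa: Δp = 650 hPa = 65000 Pa, q̄ = 0.0057 kg/kg → 0.0057 × 65000 / 9.8 = 37.81 mm
Layer 360–300 hPa: Δp = 60 hPa = 6000 Pa, q̄ = 0.0008 kg/kg → 0.0008 × 6000 / 9.8 = 0.49 mm
PW = 37.81 + 0.49 = 38.30 ≈ 38.3 mm.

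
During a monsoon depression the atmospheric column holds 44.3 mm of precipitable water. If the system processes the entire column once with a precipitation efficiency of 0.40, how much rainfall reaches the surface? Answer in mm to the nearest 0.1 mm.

Rainfall = ε × PW = 0.40 × 44.3 = 17.7 mm.

rainfall ≈ 17.7 mm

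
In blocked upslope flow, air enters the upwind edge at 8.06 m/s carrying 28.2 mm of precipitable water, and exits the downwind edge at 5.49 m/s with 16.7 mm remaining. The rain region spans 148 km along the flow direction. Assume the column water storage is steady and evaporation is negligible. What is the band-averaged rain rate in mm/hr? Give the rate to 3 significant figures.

Column moisture flux per unit crosswind length is F = V × PW.
Inflow: F_in = 8.06 × 28.2 = 227.292 mm·m/s
Outflow: F_out = 5.49 × 16.7 = 91.683 mm·m/s
Steady-state rate R = (F_in − F_out)/L = (227.292 − 91.683) / 148000 m = 9.163e-04 mm/s.
R = 9.163e-04 × 3600 = 3.30 mm/hr.

R ≈ 3.30 mm/hr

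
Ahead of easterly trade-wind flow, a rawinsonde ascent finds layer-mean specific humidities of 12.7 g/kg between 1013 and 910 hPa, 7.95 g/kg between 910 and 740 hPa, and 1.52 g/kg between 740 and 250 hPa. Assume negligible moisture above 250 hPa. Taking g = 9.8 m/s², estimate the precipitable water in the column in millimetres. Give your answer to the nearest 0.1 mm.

PW ≈ 34.7 mm

Precipitable water is the column-integrated vapour mass per unit area: PW = (1/g) Σ q̄ Δp, with q in kg/kg and Δp in Pa (1 kg/m² of water = 1 mm).
Layer 1013–910 hPa: Δp = 103 hPa = 10300 Pa, q̄ = 0.0127 kg/kg → 0.0127 × 10300 / 9.8 = 13.35 mm
Layer 910–740 hPa: Δp = 170 hPa = 17000 Pa, q̄ = 0.00795 kg/kg → 0.00795 × 17000 / 9.8 = 13.79 mm
Layer 740–250 hPa: Δp = 490 hPa = 49000 Pa, q̄ = 0.00152 kg/kg → 0.00152 × 49000 / 9.8 = 7.60 mm
PW = 13.35 + 13.79 + 7.60 = 34.74 ≈ 34.7 mm.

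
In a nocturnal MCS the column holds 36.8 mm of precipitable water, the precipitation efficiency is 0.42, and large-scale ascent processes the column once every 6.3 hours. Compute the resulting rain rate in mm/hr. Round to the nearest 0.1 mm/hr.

Each overturning extracts ε × PW = 0.42 × 36.8 = 15.456 mm.
Rate = ε·PW / τ = 15.456 / 6.3 h = 2.5 mm/hr.

R ≈ 2.5 mm/hr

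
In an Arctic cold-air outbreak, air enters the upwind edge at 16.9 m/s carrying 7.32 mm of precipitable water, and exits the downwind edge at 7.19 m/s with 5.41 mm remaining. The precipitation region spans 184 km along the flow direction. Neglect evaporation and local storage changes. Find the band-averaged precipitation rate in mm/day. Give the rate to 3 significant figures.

Column moisture flux per unit crosswind length is F = V × PW.
Inflow: F_in = 16.9 × 7.32 = 123.708 mm·m/s
Outflow: F_out = 7.19 × 5.41 = 38.8979 mm·m/s
Steady-state rate R = (F_in − F_out)/L = (123.708 − 38.8979) / 184000 m = 4.609e-04 mm/s.
R = 4.609e-04 × 3600 × 24 = 39.8 mm/day.

R ≈ 39.8 mm/day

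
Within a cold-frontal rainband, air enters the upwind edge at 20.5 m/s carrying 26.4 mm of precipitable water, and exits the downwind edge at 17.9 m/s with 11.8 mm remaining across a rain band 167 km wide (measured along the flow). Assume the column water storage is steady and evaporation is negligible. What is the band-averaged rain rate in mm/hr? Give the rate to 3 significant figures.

R ≈ 7.11 mm/hr

Column moisture flux per unit crosswind length is F = V × PW.
Inflow: F_in = 20.5 × 26.4 = 541.2 mm·m/s
Outflow: F_out = 17.9 × 11.8 = 211.22 mm·m/s
Steady-state rate R = (F_in − F_out)/L = (541.2 − 211.22) / 167000 m = 1.976e-03 mm/s.
R = 1.976e-03 × 3600 = 7.11 mm/hr.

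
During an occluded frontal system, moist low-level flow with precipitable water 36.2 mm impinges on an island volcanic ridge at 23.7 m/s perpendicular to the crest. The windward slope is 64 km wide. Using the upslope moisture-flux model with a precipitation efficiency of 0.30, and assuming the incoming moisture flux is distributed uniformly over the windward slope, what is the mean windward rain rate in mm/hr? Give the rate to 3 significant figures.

R ≈ 14.5 mm/hr

Incoming column moisture flux per unit ridge length: F = V × PW = 23.7 × 36.2 = 857.94 mm·m/s.
Spread over the 64 km slope with efficiency ε = 0.30: R = ε·F/W = 0.30 × 857.94 / 64000 m = 4.022e-03 mm/s.
R = 4.022e-03 × 3600 = 14.5 mm/hr.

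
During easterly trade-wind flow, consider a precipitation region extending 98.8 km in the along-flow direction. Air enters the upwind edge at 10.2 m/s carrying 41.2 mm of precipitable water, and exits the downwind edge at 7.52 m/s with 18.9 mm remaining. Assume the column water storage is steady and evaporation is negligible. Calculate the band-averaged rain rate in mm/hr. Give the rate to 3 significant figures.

R ≈ 10.1 mm/hr

Column moisture flux per unit crosswind length is F = V × PW.
Inflow: F_in = 10.2 × 41.2 = 420.24 mm·m/s
Outflow: F_out = 7.52 × 18.9 = 142.128 mm·m/s
Steady-state rate R = (F_in − F_out)/L = (420.24 − 142.128) / 98800 m = 2.815e-03 mm/s.
R = 2.815e-03 × 3600 = 10.1 mm/hr.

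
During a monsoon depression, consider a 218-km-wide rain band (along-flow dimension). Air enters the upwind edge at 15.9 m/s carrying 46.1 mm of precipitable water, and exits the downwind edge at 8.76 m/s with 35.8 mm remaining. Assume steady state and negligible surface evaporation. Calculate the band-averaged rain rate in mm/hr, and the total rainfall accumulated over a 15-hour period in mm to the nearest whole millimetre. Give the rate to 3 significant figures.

R ≈ 6.93 mm/hr; total ≈ 104 mm

Column moisture flux per unit crosswind length is F = V × PW.
Inflow: F_in = 15.9 × 46.1 = 732.99 mm·m/s
Outflow: F_out = 8.76 × 35.8 = 313.608 mm·m/s
Steady-state rate R = (F_in − F_out)/L = (732.99 − 313.608) / 218000 m = 1.924e-03 mm/s.
R = 1.924e-03 × 3600 = 6.93 mm/hr.
Over 15 h: total = 6.93 × 15 = 103.95 ≈ 104 mm.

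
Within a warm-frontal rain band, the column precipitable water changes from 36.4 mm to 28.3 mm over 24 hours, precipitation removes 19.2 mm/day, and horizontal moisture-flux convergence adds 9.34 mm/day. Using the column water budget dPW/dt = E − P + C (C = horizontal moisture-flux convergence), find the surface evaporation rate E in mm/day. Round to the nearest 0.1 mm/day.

dPW/dt = (28.3 − 36.4) mm / (24/24 day) = -8.100 mm/day.
E = dPW/dt + P − C = (-8.100) + 19.2 − (9.34) = 1.8 mm/day.

E ≈ 1.8 mm/day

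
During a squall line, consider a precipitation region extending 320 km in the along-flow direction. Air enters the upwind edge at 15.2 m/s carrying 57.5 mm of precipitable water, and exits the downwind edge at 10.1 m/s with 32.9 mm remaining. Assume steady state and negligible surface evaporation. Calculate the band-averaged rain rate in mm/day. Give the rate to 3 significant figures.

R ≈ 146 mm/day

Column moisture flux per unit crosswind length is F = V × PW.
Inflow: F_in = 15.2 × 57.5 = 874 mm·m/s
Outflow: F_out = 10.1 × 32.9 = 332.29 mm·m/s
Steady-state rate R = (F_in − F_out)/L = (874 − 332.29) / 320000 m = 1.693e-03 mm/s.
R = 1.693e-03 × 3600 × 24 = 146 mm/day.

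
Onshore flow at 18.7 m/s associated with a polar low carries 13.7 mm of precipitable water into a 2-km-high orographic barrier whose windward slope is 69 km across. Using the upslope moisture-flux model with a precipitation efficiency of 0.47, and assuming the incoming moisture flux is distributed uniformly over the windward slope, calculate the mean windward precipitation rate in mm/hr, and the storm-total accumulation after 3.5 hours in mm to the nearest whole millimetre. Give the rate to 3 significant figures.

Incoming column moisture flux per unit ridge length: F = V × PW = 18.7 × 13.7 = 256.19 mm·m/s.
Spread over the 69 km slope with efficiency ε = 0.47: R = ε·F/W = 0.47 × 256.19 / 69000 m = 1.745e-03 mm/s.
R = 1.745e-03 × 3600 = 6.28 mm/hr.
Over 3.5 h: total = 6.28 × 3.5 = 21.98 ≈ 22 mm.

R ≈ 6.28 mm/hr; total ≈ 22 mm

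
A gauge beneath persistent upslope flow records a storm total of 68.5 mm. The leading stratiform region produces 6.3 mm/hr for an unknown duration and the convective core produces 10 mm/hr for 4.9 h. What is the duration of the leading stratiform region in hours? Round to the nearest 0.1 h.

Known phases: 10 × 4.9 = 49 mm.
Remaining depth = 68.5 − 49 = 19.5 mm.
Duration = 19.5 / 6.3 = 3.1 h.

duration ≈ 3.1 h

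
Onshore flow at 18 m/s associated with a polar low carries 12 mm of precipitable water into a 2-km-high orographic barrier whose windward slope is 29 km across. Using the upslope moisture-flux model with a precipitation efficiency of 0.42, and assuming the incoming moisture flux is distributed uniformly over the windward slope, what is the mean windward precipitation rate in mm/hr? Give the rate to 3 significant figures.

R ≈ 11.3 mm/hr

Incoming column moisture flux per unit ridge length: F = V × PW = 18 × 12 = 216 mm·m/s.
Spread over the 29 km slope with efficiency ε = 0.42: R = ε·F/W = 0.42 × 216 / 29000 m = 3.128e-03 mm/s.
R = 3.128e-03 × 3600 = 11.3 mm/hr.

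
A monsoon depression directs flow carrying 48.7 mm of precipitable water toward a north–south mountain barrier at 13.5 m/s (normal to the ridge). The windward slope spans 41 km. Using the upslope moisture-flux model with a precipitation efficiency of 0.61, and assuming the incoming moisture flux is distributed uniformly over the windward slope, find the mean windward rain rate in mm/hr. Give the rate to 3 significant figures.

R ≈ 35.2 mm/hr

Incoming column moisture flux per unit ridge length: F = V × PW = 13.5 × 48.7 = 657.45 mm·m/s.
Spread over the 41 km slope with efficiency ε = 0.61: R = ε·F/W = 0.61 × 657.45 / 41000 m = 9.782e-03 mm/s.
R = 9.782e-03 × 3600 = 35.2 mm/hr.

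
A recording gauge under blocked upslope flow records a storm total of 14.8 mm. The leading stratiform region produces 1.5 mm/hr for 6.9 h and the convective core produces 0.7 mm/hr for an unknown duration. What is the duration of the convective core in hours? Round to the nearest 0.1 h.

duration ≈ 6.4 h

Known phases: 1.5 × 6.9 = 10.35 mm.
Remaining depth = 14.8 − 10.35 = 4.45 mm.
Duration = 4.45 / 0.7 = 6.4 h.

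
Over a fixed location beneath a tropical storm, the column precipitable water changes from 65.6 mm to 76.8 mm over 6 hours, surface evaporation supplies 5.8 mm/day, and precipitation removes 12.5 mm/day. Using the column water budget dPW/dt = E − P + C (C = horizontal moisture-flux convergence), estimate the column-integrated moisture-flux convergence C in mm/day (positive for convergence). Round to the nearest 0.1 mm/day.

dPW/dt = (76.8 − 65.6) mm / (6/24 day) = +44.800 mm/day.
C = dPW/dt − E + P = (+44.800) − 5.8 + 12.5 = 51.5 mm/day.

C ≈ 51.5 mm/day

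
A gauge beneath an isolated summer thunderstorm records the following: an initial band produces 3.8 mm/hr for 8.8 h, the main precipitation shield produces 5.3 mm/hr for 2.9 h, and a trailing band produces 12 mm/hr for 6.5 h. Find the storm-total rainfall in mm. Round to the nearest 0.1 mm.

total ≈ 126.8 mm

Total = Σ Rᵢ Δtᵢ = 3.8 × 8.8 + 5.3 × 2.9 + 12 × 6.5
      = 33.44 + 15.37 + 78 = 126.8 mm.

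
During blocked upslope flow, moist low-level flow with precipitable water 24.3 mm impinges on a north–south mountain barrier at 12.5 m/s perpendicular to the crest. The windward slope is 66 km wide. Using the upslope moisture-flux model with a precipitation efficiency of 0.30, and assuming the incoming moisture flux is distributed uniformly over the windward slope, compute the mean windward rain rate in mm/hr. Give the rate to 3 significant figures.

R ≈ 4.97 mm/hr

Incoming column moisture flux per unit ridge length: F = V × PW = 12.5 × 24.3 = 303.75 mm·m/s.
Spread over the 66 km slope with efficiency ε = 0.30: R = ε·F/W = 0.30 × 303.75 / 66000 m = 1.381e-03 mm/s.
R = 1.381e-03 × 3600 = 4.97 mm/hr.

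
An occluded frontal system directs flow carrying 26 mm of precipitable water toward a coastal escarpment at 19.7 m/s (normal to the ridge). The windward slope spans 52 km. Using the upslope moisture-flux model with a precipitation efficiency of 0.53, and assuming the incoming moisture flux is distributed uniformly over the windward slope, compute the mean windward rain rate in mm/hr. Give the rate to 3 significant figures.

Incoming column moisture flux per unit ridge length: F = V × PW = 19.7 × 26 = 512.2 mm·m/s.
Spread over the 52 km slope with efficiency ε = 0.53: R = ε·F/W = 0.53 × 512.2 / 52000 m = 5.221e-03 mm/s.
R = 5.221e-03 × 3600 = 18.8 mm/hr.

R ≈ 18.8 mm/hr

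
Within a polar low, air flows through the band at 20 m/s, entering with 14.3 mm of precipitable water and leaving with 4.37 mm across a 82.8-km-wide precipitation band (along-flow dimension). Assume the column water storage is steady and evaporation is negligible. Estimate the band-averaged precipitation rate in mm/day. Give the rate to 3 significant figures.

R ≈ 207 mm/day

Column moisture flux per unit crosswind length is F = V × PW.
Inflow: F_in = 20 × 14.3 = 286 mm·m/s
Outflow: F_out = 20 × 4.37 = 87.4 mm·m/s
Steady-state rate R = (F_in − F_out)/L = (286 − 87.4) / 82800 m = 2.399e-03 mm/s.
R = 2.399e-03 × 3600 × 24 = 207 mm/day.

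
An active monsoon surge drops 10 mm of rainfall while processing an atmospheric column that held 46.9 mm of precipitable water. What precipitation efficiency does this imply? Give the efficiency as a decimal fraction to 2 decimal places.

ε ≈ 0.21

ε = rainfall / PW = 10 / 46.9 = 0.21.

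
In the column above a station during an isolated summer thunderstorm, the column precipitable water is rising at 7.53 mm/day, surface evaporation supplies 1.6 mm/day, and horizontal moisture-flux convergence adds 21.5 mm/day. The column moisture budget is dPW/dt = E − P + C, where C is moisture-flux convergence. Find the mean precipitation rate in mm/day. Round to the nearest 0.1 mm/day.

dPW/dt = +7.53 mm/day.
P = E + C − dPW/dt = 1.6 + (21.5) − (+7.53) = 15.6 mm/day.

P ≈ 15.6 mm/day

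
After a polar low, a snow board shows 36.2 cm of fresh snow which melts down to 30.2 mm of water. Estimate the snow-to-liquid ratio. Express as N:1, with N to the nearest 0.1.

ratio ≈ 12.0

Ratio = snow depth / SWE = 362 mm / 30.2 mm = 12.0, i.e. 12.0:1.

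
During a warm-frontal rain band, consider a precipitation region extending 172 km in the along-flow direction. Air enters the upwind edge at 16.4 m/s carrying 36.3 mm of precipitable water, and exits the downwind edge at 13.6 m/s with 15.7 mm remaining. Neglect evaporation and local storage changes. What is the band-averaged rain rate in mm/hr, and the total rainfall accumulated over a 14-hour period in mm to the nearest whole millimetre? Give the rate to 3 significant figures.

R ≈ 7.99 mm/hr; total ≈ 112 mm

Column moisture flux per unit crosswind length is F = V × PW.
Inflow: F_in = 16.4 × 36.3 = 595.32 mm·m/s
Outflow: F_out = 13.6 × 15.7 = 213.52 mm·m/s
Steady-state rate R = (F_in − F_out)/L = (595.32 − 213.52) / 172000 m = 2.220e-03 mm/s.
R = 2.220e-03 × 3600 = 7.99 mm/hr.
Over 14 h: total = 7.99 × 14 = 111.86 ≈ 112 mm.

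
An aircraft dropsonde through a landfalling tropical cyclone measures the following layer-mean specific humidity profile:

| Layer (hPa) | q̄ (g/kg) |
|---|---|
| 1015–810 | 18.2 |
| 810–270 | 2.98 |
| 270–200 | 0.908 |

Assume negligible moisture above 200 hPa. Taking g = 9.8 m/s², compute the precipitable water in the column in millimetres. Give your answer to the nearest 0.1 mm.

Precipitable water is the column-integrated vapour mass per unit area: PW = (1/g) Σ q̄ Δp, with q in kg/kg and Δp in Pa (1 kg/m² of water = 1 mm).
Layer 1015–810 hPa: Δp = 205 hPa = 20500 Pa, q̄ = 0.0182 kg/kg → 0.0182 × 20500 / 9.8 = 38.07 mm
Layer 810–270 hPa: Δp = 540 hPa = 54000 Pa, q̄ = 0.00298 kg/kg → 0.00298 × 54000 / 9.8 = 16.42 mm
Layer 270–200 hPa: Δp = 70 hPa = 7000 Pa, q̄ = 0.000908 kg/kg → 0.000908 × 7000 / 9.8 = 0.65 mm
PW = 38.07 + 16.42 + 0.65 = 55.14 ≈ 55.1 mm.

PW ≈ 55.1 mm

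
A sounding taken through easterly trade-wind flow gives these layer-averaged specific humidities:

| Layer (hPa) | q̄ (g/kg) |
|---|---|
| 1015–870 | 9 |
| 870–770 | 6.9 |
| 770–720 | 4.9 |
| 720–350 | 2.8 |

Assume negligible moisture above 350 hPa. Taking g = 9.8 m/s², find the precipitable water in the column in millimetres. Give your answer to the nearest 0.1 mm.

PW ≈ 33.4 mm

Precipitable water is the column-integrated vapour mass per unit area: PW = (1/g) Σ q̄ Δp, with q in kg/kg and Δp in Pa (1 kg/m² of water = 1 mm).
Layer 1015–870 hPa: Δp = 145 hPa = 14500 Pa, q̄ = 0.009 kg/kg → 0.009 × 14500 / 9.8 = 13.32 mm
Layer 870–770 hPa: Δp = 100 hPa = 10000 Pa, q̄ = 0.0069 kg/kg → 0.0069 × 10000 / 9.8 = 7.04 mm
Layer 770–720 hPa: Δp = 50 hPa = 5000 Pa, q̄ = 0.0049 kg/kg → 0.0049 × 5000 / 9.8 = 2.50 mm
Layer 720–350 hPa: Δp = 370 hPa = 37000 Pa, q̄ = 0.0028 kg/kg → 0.0028 × 37000 / 9.8 = 10.57 mm
PW = 13.32 + 7.04 + 2.50 + 10.57 = 33.43 ≈ 33.4 mm.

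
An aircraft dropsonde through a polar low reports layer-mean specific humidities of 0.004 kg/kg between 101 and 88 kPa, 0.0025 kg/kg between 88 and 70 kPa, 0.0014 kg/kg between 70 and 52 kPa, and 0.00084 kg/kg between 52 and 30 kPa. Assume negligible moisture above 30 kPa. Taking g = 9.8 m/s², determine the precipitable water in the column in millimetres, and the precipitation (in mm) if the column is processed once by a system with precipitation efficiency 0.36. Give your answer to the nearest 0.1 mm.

PW ≈ 14.4 mm; precipitation ≈ 5.2 mm

Precipitable water is the column-integrated vapour mass per unit area: PW = (1/g) Σ q̄ Δp, with q in kg/kg and Δp in Pa (1 kg/m² of water = 1 mm).
Layer 101–88 kPa: Δp = 130 hPa = 13000 Pa, q̄ = 0.004 kg/kg → 0.004 × 13000 / 9.8 = 5.31 mm
Layer 88–70 kPa: Δp = 180 hPa = 18000 Pa, q̄ = 0.0025 kg/kg → 0.0025 × 18000 / 9.8 = 4.59 mm
Layer 70–52 kPa: Δp = 180 hPa = 18000 Pa, q̄ = 0.0014 kg/kg → 0.0014 × 18000 / 9.8 = 2.57 mm
Layer 52–30 kPa: Δp = 220 hPa = 22000 Pa, q̄ = 0.00084 kg/kg → 0.00084 × 22000 / 9.8 = 1.89 mm
PW = 5.31 + 4.59 + 2.57 + 1.89 = 14.36 ≈ 14.4 mm.
Precipitation = ε × PW = 0.36 × 14.4 = 5.2 mm.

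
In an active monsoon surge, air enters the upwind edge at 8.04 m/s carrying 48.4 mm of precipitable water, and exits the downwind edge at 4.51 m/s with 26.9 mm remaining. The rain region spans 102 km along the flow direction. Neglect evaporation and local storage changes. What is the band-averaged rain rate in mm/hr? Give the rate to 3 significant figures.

Column moisture flux per unit crosswind length is F = V × PW.
Inflow: F_in = 8.04 × 48.4 = 389.136 mm·m/s
Outflow: F_out = 4.51 × 26.9 = 121.319 mm·m/s
Steady-state rate R = (F_in − F_out)/L = (389.136 − 121.319) / 102000 m = 2.626e-03 mm/s.
R = 2.626e-03 × 3600 = 9.45 mm/hr.

R ≈ 9.45 mm/hr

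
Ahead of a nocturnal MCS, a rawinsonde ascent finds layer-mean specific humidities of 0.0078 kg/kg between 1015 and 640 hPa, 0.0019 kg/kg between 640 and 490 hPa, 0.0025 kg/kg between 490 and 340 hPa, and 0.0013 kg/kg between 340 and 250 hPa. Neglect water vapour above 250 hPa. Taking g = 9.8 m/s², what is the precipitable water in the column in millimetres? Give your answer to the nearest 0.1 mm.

PW ≈ 37.8 mm

Precipitable water is the column-integrated vapour mass per unit area: PW = (1/g) Σ q̄ Δp, with q in kg/kg and Δp in Pa (1 kg/m² of water = 1 mm).
Layer 1015–640 hPa: Δp = 375 hPa = 37500 Pa, q̄ = 0.0078 kg/kg → 0.0078 × 37500 / 9.8 = 29.85 mm
Layer 640–490 hPa: Δp = 150 hPa = 15000 Pa, q̄ = 0.0019 kg/kg → 0.0019 × 15000 / 9.8 = 2.91 mm
Layer 490–340 hPa: Δp = 150 hPa = 15000 Pa, q̄ = 0.0025 kg/kg → 0.0025 × 15000 / 9.8 = 3.83 mm
Layer 340–250 hPa: Δp = 90 hPa = 9000 Pa, q̄ = 0.0013 kg/kg → 0.0013 × 9000 / 9.8 = 1.19 mm
PW = 29.85 + 2.91 + 3.83 + 1.19 = 37.78 ≈ 37.8 mm.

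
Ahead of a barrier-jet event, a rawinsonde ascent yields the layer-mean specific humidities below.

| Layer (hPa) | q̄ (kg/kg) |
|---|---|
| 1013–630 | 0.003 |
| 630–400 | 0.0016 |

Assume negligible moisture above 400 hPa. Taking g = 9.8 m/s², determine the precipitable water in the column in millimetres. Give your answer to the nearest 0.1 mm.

Precipitable water is the column-integrated vapour mass per unit area: PW = (1/g) Σ q̄ Δp, with q in kg/kg and Δp in Pa (1 kg/m² of water = 1 mm).
Layer 1013–630 hPa: Δp = 383 hPa = 38300 Pa, q̄ = 0.003 kg/kg → 0.003 × 38300 / 9.8 = 11.72 mm
Layer 630–400 hPa: Δp = 230 hPa = 23000 Pa, q̄ = 0.0016 kg/kg → 0.0016 × 23000 / 9.8 = 3.76 mm
PW = 11.72 + 3.76 = 15.48 ≈ 15.5 mm.

PW ≈ 15.5 mm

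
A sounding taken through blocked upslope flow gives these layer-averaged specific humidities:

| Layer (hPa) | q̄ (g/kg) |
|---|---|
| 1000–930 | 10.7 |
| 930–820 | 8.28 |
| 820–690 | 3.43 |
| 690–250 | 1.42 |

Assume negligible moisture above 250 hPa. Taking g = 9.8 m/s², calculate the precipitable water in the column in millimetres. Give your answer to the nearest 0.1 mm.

PW ≈ 27.9 mm

Precipitable water is the column-integrated vapour mass per unit area: PW = (1/g) Σ q̄ Δp, with q in kg/kg and Δp in Pa (1 kg/m² of water = 1 mm).
Layer 1000–930 hPa: Δp = 70 hPa = 7000 Pa, q̄ = 0.0107 kg/kg → 0.0107 × 7000 / 9.8 = 7.64 mm
Layer 930–820 hPa: Δp = 110 hPa = 11000 Pa, q̄ = 0.00828 kg/kg → 0.00828 × 11000 / 9.8 = 9.29 mm
Layer 820–690 hPa: Δp = 130 hPa = 13000 Pa, q̄ = 0.00343 kg/kg → 0.00343 × 13000 / 9.8 = 4.55 mm
Layer 690–250 hPa: Δp = 440 hPa = 44000 Pa, q̄ = 0.00142 kg/kg → 0.00142 × 44000 / 9.8 = 6.38 mm
PW = 7.64 + 9.29 + 4.55 + 6.38 = 27.86 ≈ 27.9 mm.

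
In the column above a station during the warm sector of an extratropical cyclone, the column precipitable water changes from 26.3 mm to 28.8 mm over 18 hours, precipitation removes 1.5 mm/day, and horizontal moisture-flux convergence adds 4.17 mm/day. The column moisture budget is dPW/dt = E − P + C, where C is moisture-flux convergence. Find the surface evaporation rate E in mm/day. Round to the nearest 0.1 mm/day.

dPW/dt = (28.8 − 26.3) mm / (18/24 day) = +3.333 mm/day.
E = dPW/dt + P − C = (+3.333) + 1.5 − (4.17) = 0.7 mm/day.

E ≈ 0.7 mm/day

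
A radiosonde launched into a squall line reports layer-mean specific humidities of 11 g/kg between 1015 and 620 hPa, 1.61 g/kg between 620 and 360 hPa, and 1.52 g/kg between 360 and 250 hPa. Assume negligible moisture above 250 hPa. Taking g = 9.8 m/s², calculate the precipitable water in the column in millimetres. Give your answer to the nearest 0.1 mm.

PW ≈ 50.3 mm

Precipitable water is the column-integrated vapour mass per unit area: PW = (1/g) Σ q̄ Δp, with q in kg/kg and Δp in Pa (1 kg/m² of water = 1 mm).
Layer 1015–620 hPa: Δp = 395 hPa = 39500 Pa, q̄ = 0.011 kg/kg → 0.011 × 39500 / 9.8 = 44.34 mm
Layer 620–360 hPa: Δp = 260 hPa = 26000 Pa, q̄ = 0.00161 kg/kg → 0.00161 × 26000 / 9.8 = 4.27 mm
Layer 360–250 hPa: Δp = 110 hPa = 11000 Pa, q̄ = 0.00152 kg/kg → 0.00152 × 11000 / 9.8 = 1.71 mm
PW = 44.34 + 4.27 + 1.71 = 50.32 ≈ 50.3 mm.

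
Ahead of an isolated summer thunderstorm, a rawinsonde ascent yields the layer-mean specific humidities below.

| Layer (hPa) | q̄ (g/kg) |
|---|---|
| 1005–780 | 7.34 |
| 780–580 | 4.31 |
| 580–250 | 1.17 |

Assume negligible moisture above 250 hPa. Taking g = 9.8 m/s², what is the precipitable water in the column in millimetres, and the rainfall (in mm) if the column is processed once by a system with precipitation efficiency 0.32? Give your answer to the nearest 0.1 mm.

PW ≈ 29.6 mm; rainfall ≈ 9.5 mm

Precipitable water is the column-integrated vapour mass per unit area: PW = (1/g) Σ q̄ Δp, with q in kg/kg and Δp in Pa (1 kg/m² of water = 1 mm).
Layer 1005–780 hPa: Δp = 225 hPa = 22500 Pa, q̄ = 0.00734 kg/kg → 0.00734 × 22500 / 9.8 = 16.85 mm
Layer 780–580 hPa: Δp = 200 hPa = 20000 Pa, q̄ = 0.00431 kg/kg → 0.00431 × 20000 / 9.8 = 8.80 mm
Layer 580–250 hPa: Δp = 330 hPa = 33000 Pa, q̄ = 0.00117 kg/kg → 0.00117 × 33000 / 9.8 = 3.94 mm
PW = 16.85 + 8.80 + 3.94 = 29.59 ≈ 29.6 mm.
Rainfall = ε × PW = 0.32 × 29.6 = 9.5 mm.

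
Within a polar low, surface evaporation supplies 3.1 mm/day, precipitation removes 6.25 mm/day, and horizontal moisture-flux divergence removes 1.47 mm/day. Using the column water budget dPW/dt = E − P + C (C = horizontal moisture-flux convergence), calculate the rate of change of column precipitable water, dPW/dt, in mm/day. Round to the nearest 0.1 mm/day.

dPW/dt = E − P + C = 3.1 − 6.25 + (-1.47) = -4.6 mm/day.

dPW/dt ≈ -4.6 mm/day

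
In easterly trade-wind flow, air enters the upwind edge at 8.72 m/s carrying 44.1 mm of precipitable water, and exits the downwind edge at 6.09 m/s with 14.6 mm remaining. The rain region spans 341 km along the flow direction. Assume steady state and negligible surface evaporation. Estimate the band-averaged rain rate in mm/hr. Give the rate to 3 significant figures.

R ≈ 3.12 mm/hr

Column moisture flux per unit crosswind length is F = V × PW.
Inflow: F_in = 8.72 × 44.1 = 384.552 mm·m/s
Outflow: F_out = 6.09 × 14.6 = 88.914 mm·m/s
Steady-state rate R = (F_in − F_out)/L = (384.552 − 88.914) / 341000 m = 8.670e-04 mm/s.
R = 8.670e-04 × 3600 = 3.12 mm/hr.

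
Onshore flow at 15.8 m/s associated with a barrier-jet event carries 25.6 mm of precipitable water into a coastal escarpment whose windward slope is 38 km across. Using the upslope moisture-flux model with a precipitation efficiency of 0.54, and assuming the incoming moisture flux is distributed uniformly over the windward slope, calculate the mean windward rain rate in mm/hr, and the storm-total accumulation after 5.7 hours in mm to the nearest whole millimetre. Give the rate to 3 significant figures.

R ≈ 20.7 mm/hr; total ≈ 118 mm

Incoming column moisture flux per unit ridge length: F = V × PW = 15.8 × 25.6 = 404.48 mm·m/s.
Spread over the 38 km slope with efficiency ε = 0.54: R = ε·F/W = 0.54 × 404.48 / 38000 m = 5.748e-03 mm/s.
R = 5.748e-03 × 3600 = 20.7 mm/hr.
Over 5.7 h: total = 20.7 × 5.7 = 117.99 ≈ 118 mm.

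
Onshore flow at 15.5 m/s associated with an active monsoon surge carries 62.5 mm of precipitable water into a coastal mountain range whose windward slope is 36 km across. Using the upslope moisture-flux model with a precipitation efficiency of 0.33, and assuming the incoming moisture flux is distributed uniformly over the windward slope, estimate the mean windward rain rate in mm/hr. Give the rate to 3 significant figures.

R ≈ 32.0 mm/hr

Incoming column moisture flux per unit ridge length: F = V × PW = 15.5 × 62.5 = 968.75 mm·m/s.
Spread over the 36 km slope with efficiency ε = 0.33: R = ε·F/W = 0.33 × 968.75 / 36000 m = 8.880e-03 mm/s.
R = 8.880e-03 × 3600 = 32.0 mm/hr.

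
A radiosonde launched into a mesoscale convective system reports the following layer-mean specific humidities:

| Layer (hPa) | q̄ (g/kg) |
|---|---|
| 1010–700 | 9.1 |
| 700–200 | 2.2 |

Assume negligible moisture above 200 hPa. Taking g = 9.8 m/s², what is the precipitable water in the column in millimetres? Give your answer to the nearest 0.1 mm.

Precipitable water is the column-integrated vapour mass per unit area: PW = (1/g) Σ q̄ Δp, with q in kg/kg and Δp in Pa (1 kg/m² of water = 1 mm).
Layer 1010–700 hPa: Δp = 310 hPa = 31000 Pa, q̄ = 0.0091 kg/kg → 0.0091 × 31000 / 9.8 = 28.79 mm
Layer 700–200 hPa: Δp = 500 hPa = 50000 Pa, q̄ = 0.0022 kg/kg → 0.0022 × 50000 / 9.8 = 11.22 mm
PW = 28.79 + 11.22 = 40.01 ≈ 40.0 mm.

PW ≈ 40.0 mm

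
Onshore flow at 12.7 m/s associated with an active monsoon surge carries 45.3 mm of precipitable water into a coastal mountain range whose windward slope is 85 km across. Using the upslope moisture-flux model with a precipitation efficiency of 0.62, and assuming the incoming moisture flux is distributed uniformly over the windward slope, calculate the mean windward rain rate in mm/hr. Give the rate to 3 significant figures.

R ≈ 15.1 mm/hr

Incoming column moisture flux per unit ridge length: F = V × PW = 12.7 × 45.3 = 575.31 mm·m/s.
Spread over the 85 km slope with efficiency ε = 0.62: R = ε·F/W = 0.62 × 575.31 / 85000 m = 4.196e-03 mm/s.
R = 4.196e-03 × 3600 = 15.1 mm/hr.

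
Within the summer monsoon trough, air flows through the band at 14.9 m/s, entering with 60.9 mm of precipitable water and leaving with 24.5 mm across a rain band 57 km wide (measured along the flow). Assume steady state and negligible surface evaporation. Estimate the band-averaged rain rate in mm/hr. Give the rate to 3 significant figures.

Column moisture flux per unit crosswind length is F = V × PW.
Inflow: F_in = 14.9 × 60.9 = 907.41 mm·m/s
Outflow: F_out = 14.9 × 24.5 = 365.05 mm·m/s
Steady-state rate R = (F_in − F_out)/L = (907.41 − 365.05) / 57000 m = 9.515e-03 mm/s.
R = 9.515e-03 × 3600 = 34.3 mm/hr.

R ≈ 34.3 mm/hr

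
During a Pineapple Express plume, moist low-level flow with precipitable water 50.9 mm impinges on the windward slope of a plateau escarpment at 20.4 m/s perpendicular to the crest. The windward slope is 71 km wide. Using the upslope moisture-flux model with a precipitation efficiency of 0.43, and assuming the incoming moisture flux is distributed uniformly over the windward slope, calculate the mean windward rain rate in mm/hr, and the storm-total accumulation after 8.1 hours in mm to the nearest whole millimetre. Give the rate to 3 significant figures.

R ≈ 22.6 mm/hr; total ≈ 183 mm

Incoming column moisture flux per unit ridge length: F = V × PW = 20.4 × 50.9 = 1038.36 mm·m/s.
Spread over the 71 km slope with efficiency ε = 0.43: R = ε·F/W = 0.43 × 1038.36 / 71000 m = 6.289e-03 mm/s.
R = 6.289e-03 × 3600 = 22.6 mm/hr.
Over 8.1 h: total = 22.6 × 8.1 = 183.06 ≈ 183 mm.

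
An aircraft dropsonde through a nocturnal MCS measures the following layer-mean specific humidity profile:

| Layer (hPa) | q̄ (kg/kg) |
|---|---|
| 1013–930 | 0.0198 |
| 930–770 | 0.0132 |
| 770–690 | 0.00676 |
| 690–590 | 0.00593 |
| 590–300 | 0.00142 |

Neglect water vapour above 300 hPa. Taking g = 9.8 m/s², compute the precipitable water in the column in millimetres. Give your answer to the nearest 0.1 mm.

PW ≈ 54.1 mm

Precipitable water is the column-integrated vapour mass per unit area: PW = (1/g) Σ q̄ Δp, with q in kg/kg and Δp in Pa (1 kg/m² of water = 1 mm).
Layer 1013–930 hPa: Δp = 83 hPa = 8300 Pa, q̄ = 0.0198 kg/kg → 0.0198 × 8300 / 9.8 = 16.77 mm
Layer 930–770 hPa: Δp = 160 hPa = 16000 Pa, q̄ = 0.0132 kg/kg → 0.0132 × 16000 / 9.8 = 21.55 mm
Layer 770–690 hPa: Δp = 80 hPa = 8000 Pa, q̄ = 0.00676 kg/kg → 0.00676 × 8000 / 9.8 = 5.52 mm
Layer 690–590 hPa: Δp = 100 hPa = 10000 Pa, q̄ = 0.00593 kg/kg → 0.00593 × 10000 / 9.8 = 6.05 mm
Layer 590–300 hPa: Δp = 290 hPa = 29000 Pa, q̄ = 0.00142 kg/kg → 0.00142 × 29000 / 9.8 = 4.20 mm
PW = 16.77 + 21.55 + 5.52 + 6.05 + 4.20 = 54.09 ≈ 54.1 mm.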